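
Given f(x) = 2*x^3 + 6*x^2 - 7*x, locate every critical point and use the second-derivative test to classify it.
f'(x) = 6*x^2 + 12*x - 7

Solve f'(x) = 0:
  6*x^2 + 12*x - 7 = 0 has no rational roots; quadratic formula: x = (-12 ± √312)/12.
  ⇒ x = -sqrt(78)/6 - 1 ≈ -2.4720, -1 + sqrt(78)/6 ≈ 0.4720

f''(x) = 12*x + 12
Second-derivative test at each critical point:
  f''(-2.4720) = -17.6635 < 0 → local maximum
  f''(0.4720) = 17.6635 > 0 → local minimum

Critical points: x = -sqrt(78)/6 - 1 ≈ -2.4720 (local maximum); x = -1 + sqrt(78)/6 ≈ 0.4720 (local minimum)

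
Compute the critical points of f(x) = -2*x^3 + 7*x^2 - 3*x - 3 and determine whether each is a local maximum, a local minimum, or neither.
f'(x) = -6*x^2 + 14*x - 3

Solve f'(x) = 0:
  6*x^2 - 14*x + 3 = 0 has no rational roots; quadratic formula: x = (14 ± √124)/12.
  ⇒ x = 7/6 - sqrt(31)/6 ≈ 0.2387, sqrt(31)/6 + 7/6 ≈ 2.0946

f''(x) = 14 - 12*x
Second-derivative test at each critical point:
  f''(0.2387) = 11.1355 > 0 → local minimum
  f''(2.0946) = -11.1355 < 0 → local maximum

Critical points: x = 7/6 - sqrt(31)/6 ≈ 0.2387 (local minimum); x = sqrt(31)/6 + 7/6 ≈ 2.0946 (local maximum)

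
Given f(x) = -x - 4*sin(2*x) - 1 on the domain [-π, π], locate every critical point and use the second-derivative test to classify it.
f'(x) = 16*sin(x)^2 - 9

Solve f'(x) = 0 on [-π, π]:
  f'(x) = 0 ⇔ cos(2*x) = -1/8, i.e. 2*x = ±arccos(-1/8) + 2nπ; keep the solutions lying in [-π, π].
  ⇒ x = -pi + acos(-1/8)/2 ≈ -2.2935, -acos(-1/8)/2 ≈ -0.8481, acos(-1/8)/2 ≈ 0.8481, pi - acos(-1/8)/2 ≈ 2.2935

f''(x) = 16*sin(2*x)
Second-derivative test at each critical point:
  f''(-2.2935) = 15.8745 > 0 → local minimum
  f''(-0.8481) = -15.8745 < 0 → local maximum
  f''(0.8481) = 15.8745 > 0 → local minimum
  f''(2.2935) = -15.8745 < 0 → local maximum

Critical points: x = -pi + acos(-1/8)/2 ≈ -2.2935 (local minimum); x = -acos(-1/8)/2 ≈ -0.8481 (local maximum); x = acos(-1/8)/2 ≈ 0.8481 (local minimum); x = pi - acos(-1/8)/2 ≈ 2.2935 (local maximum)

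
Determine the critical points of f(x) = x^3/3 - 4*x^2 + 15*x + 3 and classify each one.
f'(x) = x^2 - 8*x + 15

Solve f'(x) = 0:
  Factor: x^2 - 8*x + 15 = (x - 5)*(x - 3) = 0.
  ⇒ x = 3, 5

f''(x) = 2*x - 8
Second-derivative test at each critical point:
  f''(3) = -2 < 0 → local maximum
  f''(5) = 2 > 0 → local minimum

Critical points: x = 3 (local maximum); x = 5 (local minimum)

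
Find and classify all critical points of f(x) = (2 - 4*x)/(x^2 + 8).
f'(x) = 4*(x^2 - x - 8)/(x^4 + 16*x^2 + 64)

Solve f'(x) = 0:
  f'(x) = 4*(x^2 - x - 8)/(x^2 + 8)^2; the denominator is positive wherever f is defined, so f'(x) = 0 ⇔ 4*x^2 - 4*x - 32 = 0.
  Factor: 4*x^2 - 4*x - 32 = 4*(x^2 - x - 8); x^2 - x - 8 = 0 has no rational roots; quadratic formula: x = (1 ± √33)/2.
  ⇒ x = 1/2 - sqrt(33)/2 ≈ -2.3723, 1/2 + sqrt(33)/2 ≈ 3.3723

f''(x) = 4*(4*x^2*(1 - 2*x) + (6*x - 1)*(x^2 + 8))/(x^2 + 8)^3
Second-derivative test at each critical point:
  f''(-2.3723) = -0.1237 < 0 → local maximum
  f''(3.3723) = 0.0612 > 0 → local minimum

Critical points: x = 1/2 - sqrt(33)/2 ≈ -2.3723 (local maximum); x = 1/2 + sqrt(33)/2 ≈ 3.3723 (local minimum)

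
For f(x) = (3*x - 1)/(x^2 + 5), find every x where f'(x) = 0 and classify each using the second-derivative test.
f'(x) = (-3*x^2 + 2*x + 15)/(x^4 + 10*x^2 + 25)

Solve f'(x) = 0:
  f'(x) = -(3*x^2 - 2*x - 15)/(x^2 + 5)^2; the denominator is positive wherever f is defined, so f'(x) = 0 ⇔ -3*x^2 + 2*x + 15 = 0.
  3*x^2 - 2*x - 15 = 0 has no rational roots; quadratic formula: x = (2 ± √184)/6.
  ⇒ x = 1/3 - sqrt(46)/3 ≈ -1.9274, 1/3 + sqrt(46)/3 ≈ 2.5941

f''(x) = 2*(4*x^2*(3*x - 1) + (1 - 9*x)*(x^2 + 5))/(x^2 + 5)^3
Second-derivative test at each critical point:
  f''(-1.9274) = 0.1786 > 0 → local minimum
  f''(2.5941) = -0.0986 < 0 → local maximum

Critical points: x = 1/3 - sqrt(46)/3 ≈ -1.9274 (local minimum); x = 1/3 + sqrt(46)/3 ≈ 2.5941 (local maximum)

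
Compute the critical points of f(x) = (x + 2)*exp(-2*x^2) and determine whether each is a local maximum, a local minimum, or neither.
f'(x) = (-4*x*(x + 2) + 1)*exp(-2*x^2)

Solve f'(x) = 0:
  f'(x) = (-4*x^2 - 8*x + 1)·exp(-2*x^2) and exp(-2*x^2) > 0 for every x, so f'(x) = 0 ⇔ -4*x^2 - 8*x + 1 = 0.
  4*x^2 + 8*x - 1 = 0 has no rational roots; quadratic formula: x = (-8 ± √80)/8.
  ⇒ x = -sqrt(5)/2 - 1 ≈ -2.1180, -1 + sqrt(5)/2 ≈ 0.1180

f''(x) = 4*(4*x^2*(x + 2) - 3*x - 2)*exp(-2*x^2)
Second-derivative test at each critical point:
  f''(-2.1180) = 0.0011 > 0 → local minimum
  f''(0.1180) = -8.6985 < 0 → local maximum

Critical points: x = -sqrt(5)/2 - 1 ≈ -2.1180 (local minimum); x = -1 + sqrt(5)/2 ≈ 0.1180 (local maximum)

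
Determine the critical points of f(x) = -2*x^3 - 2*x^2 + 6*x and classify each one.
f'(x) = -6*x^2 - 4*x + 6

Solve f'(x) = 0:
  Factor: -6*x^2 - 4*x + 6 = -2*(3*x^2 + 2*x - 3); 3*x^2 + 2*x - 3 = 0 has no rational roots; quadratic formula: x = (-2 ± √40)/6.
  ⇒ x = -sqrt(10)/3 - 1/3 ≈ -1.3874, -1/3 + sqrt(10)/3 ≈ 0.7208

f''(x) = -12*x - 4
Second-derivative test at each critical point:
  f''(-1.3874) = 12.6491 > 0 → local minimum
  f''(0.7208) = -12.6491 < 0 → local maximum

Critical points: x = -sqrt(10)/3 - 1/3 ≈ -1.3874 (local minimum); x = -1/3 + sqrt(10)/3 ≈ 0.7208 (local maximum)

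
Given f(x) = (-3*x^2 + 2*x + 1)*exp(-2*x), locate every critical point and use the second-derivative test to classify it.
f'(x) = 2*x*(3*x - 5)*exp(-2*x)

Solve f'(x) = 0:
  f'(x) = (6*x^2 - 10*x)·exp(-2*x) and exp(-2*x) > 0 for every x, so f'(x) = 0 ⇔ 6*x^2 - 10*x = 0.
  Factor: 6*x^2 - 10*x = 2*x*(3*x - 5) = 0.
  ⇒ x = 0, 5/3

f''(x) = 2*(-6*x^2 + 16*x - 5)*exp(-2*x)
Second-derivative test at each critical point:
  f''(0) = -10 < 0 → local maximum
  f''(5/3) = 0.3567 > 0 → local minimum

Critical points: x = 0 (local maximum); x = 5/3 (local minimum)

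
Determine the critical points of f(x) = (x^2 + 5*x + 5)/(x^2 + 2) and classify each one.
f'(x) = (-5*x^2 - 6*x + 10)/(x^4 + 4*x^2 + 4)

Solve f'(x) = 0:
  f'(x) = -(5*x^2 + 6*x - 10)/(x^2 + 2)^2; the denominator is positive wherever f is defined, so f'(x) = 0 ⇔ -5*x^2 - 6*x + 10 = 0.
  5*x^2 + 6*x - 10 = 0 has no rational roots; quadratic formula: x = (-6 ± √236)/10.
  ⇒ x = -sqrt(59)/5 - 3/5 ≈ -2.1362, -3/5 + sqrt(59)/5 ≈ 0.9362

f''(x) = 2*(5*x^3 + 9*x^2 - 30*x - 6)/(x^6 + 6*x^4 + 12*x^2 + 8)
Second-derivative test at each critical point:
  f''(-2.1362) = 0.3566 > 0 → local minimum
  f''(0.9362) = -1.8566 < 0 → local maximum

Critical points: x = -sqrt(59)/5 - 3/5 ≈ -2.1362 (local minimum); x = -3/5 + sqrt(59)/5 ≈ 0.9362 (local maximum)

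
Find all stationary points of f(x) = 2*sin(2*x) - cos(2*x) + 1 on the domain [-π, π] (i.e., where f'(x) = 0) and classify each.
f'(x) = 2*sin(2*x) + 4*cos(2*x)

Solve f'(x) = 0 on [-π, π]:
  f'(x) = 0 ⇔ 2*cos(2*x) = -sin(2*x) ⇔ tan(2*x) = -2, i.e. 2*x = arctan(-2) + nπ; keep the solutions lying in [-π, π].
  ⇒ x = -pi/2 - atan(2)/2 ≈ -2.1244, -atan(2)/2 ≈ -0.5536, -atan(2)/2 + pi/2 ≈ 1.0172, pi - atan(2)/2 ≈ 2.5880

f''(x) = -8*sin(2*x) + 4*cos(2*x)
Second-derivative test at each critical point:
  f''(-2.1244) = -8.9443 < 0 → local maximum
  f''(-0.5536) = 8.9443 > 0 → local minimum
  f''(1.0172) = -8.9443 < 0 → local maximum
  f''(2.5880) = 8.9443 > 0 → local minimum

Critical points: x = -pi/2 - atan(2)/2 ≈ -2.1244 (local maximum); x = -atan(2)/2 ≈ -0.5536 (local minimum); x = -atan(2)/2 + pi/2 ≈ 1.0172 (local maximum); x = pi - atan(2)/2 ≈ 2.5880 (local minimum)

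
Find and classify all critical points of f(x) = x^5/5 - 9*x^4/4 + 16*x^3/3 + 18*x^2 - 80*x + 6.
f'(x) = x^4 - 9*x^3 + 16*x^2 + 36*x - 80

Solve f'(x) = 0:
  Factor: x^4 - 9*x^3 + 16*x^2 + 36*x - 80 = (x - 5)*(x - 4)*(x - 2)*(x + 2) = 0.
  ⇒ x = -2, 2, 4, 5

f''(x) = 4*x^3 - 27*x^2 + 32*x + 36
Second-derivative test at each critical point:
  f''(-2) = -168 < 0 → local maximum
  f''(2) = 24 > 0 → local minimum
  f''(4) = -12 < 0 → local maximum
  f''(5) = 21 > 0 → local minimum

Critical points: x = -2 (local maximum); x = 2 (local minimum); x = 4 (local maximum); x = 5 (local minimum)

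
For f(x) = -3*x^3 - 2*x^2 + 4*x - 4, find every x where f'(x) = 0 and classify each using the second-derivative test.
f'(x) = -9*x^2 - 4*x + 4

Solve f'(x) = 0:
  9*x^2 + 4*x - 4 = 0 has no rational roots; quadratic formula: x = (-4 ± √160)/18.
  ⇒ x = -2*sqrt(10)/9 - 2/9 ≈ -0.9250, -2/9 + 2*sqrt(10)/9 ≈ 0.4805

f''(x) = -18*x - 4
Second-derivative test at each critical point:
  f''(-0.9250) = 12.6491 > 0 → local minimum
  f''(0.4805) = -12.6491 < 0 → local maximum

Critical points: x = -2*sqrt(10)/9 - 2/9 ≈ -0.9250 (local minimum); x = -2/9 + 2*sqrt(10)/9 ≈ 0.4805 (local maximum)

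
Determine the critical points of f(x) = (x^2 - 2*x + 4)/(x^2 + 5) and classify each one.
f'(x) = 2*(x^2 + x - 5)/(x^4 + 10*x^2 + 25)

Solve f'(x) = 0:
  f'(x) = 2*(x^2 + x - 5)/(x^2 + 5)^2; the denominator is positive wherever f is defined, so f'(x) = 0 ⇔ 2*x^2 + 2*x - 10 = 0.
  Factor: 2*x^2 + 2*x - 10 = 2*(x^2 + x - 5); x^2 + x - 5 = 0 has no rational roots; quadratic formula: x = (-1 ± √21)/2.
  ⇒ x = -sqrt(21)/2 - 1/2 ≈ -2.7913, -1/2 + sqrt(21)/2 ≈ 1.7913

f''(x) = 2*(-2*x^3 - 3*x^2 + 30*x + 5)/(x^6 + 15*x^4 + 75*x^2 + 125)
Second-derivative test at each critical point:
  f''(-2.7913) = -0.0560 < 0 → local maximum
  f''(1.7913) = 0.1360 > 0 → local minimum

Critical points: x = -sqrt(21)/2 - 1/2 ≈ -2.7913 (local maximum); x = -1/2 + sqrt(21)/2 ≈ 1.7913 (local minimum)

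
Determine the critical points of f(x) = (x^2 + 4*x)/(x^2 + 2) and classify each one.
f'(x) = 4*(-x^2 + x + 2)/(x^4 + 4*x^2 + 4)

Solve f'(x) = 0:
  f'(x) = -4*(x - 2)*(x + 1)/(x^2 + 2)^2; the denominator is positive wherever f is defined, so f'(x) = 0 ⇔ -4*x^2 + 4*x + 8 = 0.
  Factor: -4*x^2 + 4*x + 8 = -4*(x - 2)*(x + 1) = 0.
  ⇒ x = -1, 2

f''(x) = 4*(2*x^3 - 3*x^2 - 12*x + 2)/(x^6 + 6*x^4 + 12*x^2 + 8)
Second-derivative test at each critical point:
  f''(-1) = 4/3 > 0 → local minimum
  f''(2) = -1/3 < 0 → local maximum

Critical points: x = -1 (local minimum); x = 2 (local maximum)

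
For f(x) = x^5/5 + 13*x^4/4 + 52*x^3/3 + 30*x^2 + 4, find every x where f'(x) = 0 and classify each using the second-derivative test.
f'(x) = x*(x^3 + 13*x^2 + 52*x + 60)

Solve f'(x) = 0:
  Factor: x^4 + 13*x^3 + 52*x^2 + 60*x = x*(x + 2)*(x + 5)*(x + 6) = 0.
  ⇒ x = -6, -5, -2, 0

f''(x) = 4*x^3 + 39*x^2 + 104*x + 60
Second-derivative test at each critical point:
  f''(-6) = -24 < 0 → local maximum
  f''(-5) = 15 > 0 → local minimum
  f''(-2) = -24 < 0 → local maximum
  f''(0) = 60 > 0 → local minimum

Critical points: x = -6 (local maximum); x = -5 (local minimum); x = -2 (local maximum); x = 0 (local minimum)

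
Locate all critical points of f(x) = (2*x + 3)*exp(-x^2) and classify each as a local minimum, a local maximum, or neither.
f'(x) = 2*(-x*(2*x + 3) + 1)*exp(-x^2)

Solve f'(x) = 0:
  f'(x) = (-4*x^2 - 6*x + 2)·exp(-x^2) and exp(-x^2) > 0 for every x, so f'(x) = 0 ⇔ -4*x^2 - 6*x + 2 = 0.
  Factor: -4*x^2 - 6*x + 2 = -2*(2*x^2 + 3*x - 1); 2*x^2 + 3*x - 1 = 0 has no rational roots; quadratic formula: x = (-3 ± √17)/4.
  ⇒ x = -sqrt(17)/4 - 3/4 ≈ -1.7808, -3/4 + sqrt(17)/4 ≈ 0.2808

f''(x) = 2*(2*x^2*(2*x + 3) - 6*x - 3)*exp(-x^2)
Second-derivative test at each critical point:
  f''(-1.7808) = 0.3460 > 0 → local minimum
  f''(0.2808) = -7.6211 < 0 → local maximum

Critical points: x = -sqrt(17)/4 - 3/4 ≈ -1.7808 (local minimum); x = -3/4 + sqrt(17)/4 ≈ 0.2808 (local maximum)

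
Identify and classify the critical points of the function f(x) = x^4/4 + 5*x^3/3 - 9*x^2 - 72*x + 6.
f'(x) = x^3 + 5*x^2 - 18*x - 72

Solve f'(x) = 0:
  Factor: x^3 + 5*x^2 - 18*x - 72 = (x - 4)*(x + 3)*(x + 6) = 0.
  ⇒ x = -6, -3, 4

f''(x) = 3*x^2 + 10*x - 18
Second-derivative test at each critical point:
  f''(-6) = 30 > 0 → local minimum
  f''(-3) = -21 < 0 → local maximum
  f''(4) = 70 > 0 → local minimum

Critical points: x = -6 (local minimum); x = -3 (local maximum); x = 4 (local minimum)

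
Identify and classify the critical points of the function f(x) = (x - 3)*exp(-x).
f'(x) = (4 - x)*exp(-x)

Solve f'(x) = 0:
  f'(x) = (4 - x)·exp(-x) and exp(-x) > 0 for every x, so f'(x) = 0 ⇔ 4 - x = 0.
  4 - x = 0.
  ⇒ x = 4

f''(x) = (x - 5)*exp(-x)
Second-derivative test at each critical point:
  f''(4) = -0.0183 < 0 → local maximum

Critical points: x = 4 (local maximum)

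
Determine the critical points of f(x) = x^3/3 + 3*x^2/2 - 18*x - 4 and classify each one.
f'(x) = x^2 + 3*x - 18

Solve f'(x) = 0:
  Factor: x^2 + 3*x - 18 = (x - 3)*(x + 6) = 0.
  ⇒ x = -6, 3

f''(x) = 2*x + 3
Second-derivative test at each critical point:
  f''(-6) = -9 < 0 → local maximum
  f''(3) = 9 > 0 → local minimum

Critical points: x = -6 (local maximum); x = 3 (local minimum)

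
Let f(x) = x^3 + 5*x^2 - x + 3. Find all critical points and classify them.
f'(x) = 3*x^2 + 10*x - 1

Solve f'(x) = 0:
  3*x^2 + 10*x - 1 = 0 has no rational roots; quadratic formula: x = (-10 ± √112)/6.
  ⇒ x = -2*sqrt(7)/3 - 5/3 ≈ -3.4305, -5/3 + 2*sqrt(7)/3 ≈ 0.0972

f''(x) = 6*x + 10
Second-derivative test at each critical point:
  f''(-3.4305) = -10.5830 < 0 → local maximum
  f''(0.0972) = 10.5830 > 0 → local minimum

Critical points: x = -2*sqrt(7)/3 - 5/3 ≈ -3.4305 (local maximum); x = -5/3 + 2*sqrt(7)/3 ≈ 0.0972 (local minimum)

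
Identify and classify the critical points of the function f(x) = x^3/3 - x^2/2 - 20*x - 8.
f'(x) = x^2 - x - 20

Solve f'(x) = 0:
  Factor: x^2 - x - 20 = (x - 5)*(x + 4) = 0.
  ⇒ x = -4, 5

f''(x) = 2*x - 1
Second-derivative test at each critical point:
  f''(-4) = -9 < 0 → local maximum
  f''(5) = 9 > 0 → local minimum

Critical points: x = -4 (local maximum); x = 5 (local minimum)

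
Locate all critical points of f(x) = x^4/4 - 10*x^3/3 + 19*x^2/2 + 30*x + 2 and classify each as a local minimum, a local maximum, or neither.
f'(x) = x^3 - 10*x^2 + 19*x + 30

Solve f'(x) = 0:
  Factor: x^3 - 10*x^2 + 19*x + 30 = (x - 6)*(x - 5)*(x + 1) = 0.
  ⇒ x = -1, 5, 6

f''(x) = 3*x^2 - 20*x + 19
Second-derivative test at each critical point:
  f''(-1) = 42 > 0 → local minimum
  f''(5) = -6 < 0 → local maximum
  f''(6) = 7 > 0 → local minimum

Critical points: x = -1 (local minimum); x = 5 (local maximum); x = 6 (local minimum)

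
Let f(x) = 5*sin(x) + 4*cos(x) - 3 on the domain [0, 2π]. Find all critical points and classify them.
f'(x) = -4*sin(x) + 5*cos(x)

Solve f'(x) = 0 on [0, 2π]:
  f'(x) = 0 ⇔ 5*cos(x) = 4*sin(x) ⇔ tan(x) = 5/4, i.e. x = arctan(5/4) + nπ; keep the solutions lying in [0, 2π].
  ⇒ x = atan(5/4) ≈ 0.8961, atan(5/4) + pi ≈ 4.0376

f''(x) = -5*sin(x) - 4*cos(x)
Second-derivative test at each critical point:
  f''(0.8961) = -6.4031 < 0 → local maximum
  f''(4.0376) = 6.4031 > 0 → local minimum

Critical points: x = atan(5/4) ≈ 0.8961 (local maximum); x = atan(5/4) + pi ≈ 4.0376 (local minimum)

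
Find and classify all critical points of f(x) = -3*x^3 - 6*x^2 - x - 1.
f'(x) = -9*x^2 - 12*x - 1

Solve f'(x) = 0:
  9*x^2 + 12*x + 1 = 0 has no rational roots; quadratic formula: x = (-12 ± √108)/18.
  ⇒ x = -2/3 - sqrt(3)/3 ≈ -1.2440, -2/3 + sqrt(3)/3 ≈ -0.0893

f''(x) = -18*x - 12
Second-derivative test at each critical point:
  f''(-1.2440) = 10.3923 > 0 → local minimum
  f''(-0.0893) = -10.3923 < 0 → local maximum

Critical points: x = -2/3 - sqrt(3)/3 ≈ -1.2440 (local minimum); x = -2/3 + sqrt(3)/3 ≈ -0.0893 (local maximum)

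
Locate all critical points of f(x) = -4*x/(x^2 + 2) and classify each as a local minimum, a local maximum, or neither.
f'(x) = 4*(x^2 - 2)/(x^2 + 2)^2

Solve f'(x) = 0:
  f'(x) = 4*(x^2 - 2)/(x^2 + 2)^2; the denominator is positive wherever f is defined, so f'(x) = 0 ⇔ 4*x^2 - 8 = 0.
  Factor: 4*x^2 - 8 = 4*(x^2 - 2); x^2 - 2 = 0 has no rational roots; quadratic formula: x = (0 ± √8)/2.
  ⇒ x = -sqrt(2) ≈ -1.4142, sqrt(2) ≈ 1.4142

f''(x) = 8*x*(6 - x^2)/(x^2 + 2)^3
Second-derivative test at each critical point:
  f''(-1.4142) = -0.7071 < 0 → local maximum
  f''(1.4142) = 0.7071 > 0 → local minimum

Critical points: x = -sqrt(2) ≈ -1.4142 (local maximum); x = sqrt(2) ≈ 1.4142 (local minimum)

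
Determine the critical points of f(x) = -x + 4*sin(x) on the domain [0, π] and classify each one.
f'(x) = 4*cos(x) - 1

Solve f'(x) = 0 on [0, π]:
  f'(x) = 0 ⇔ cos(x) = 1/4, i.e. x = ±arccos(1/4) + 2nπ; keep the solutions lying in [0, π].
  ⇒ x = acos(1/4) ≈ 1.3181

f''(x) = -4*sin(x)
Second-derivative test at each critical point:
  f''(1.3181) = -3.8730 < 0 → local maximum

Critical points: x = acos(1/4) ≈ 1.3181 (local maximum)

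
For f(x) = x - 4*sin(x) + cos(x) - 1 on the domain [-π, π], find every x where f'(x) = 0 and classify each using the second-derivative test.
f'(x) = -sin(x) - 4*cos(x) + 1

Solve f'(x) = 0 on [-π, π]:
  f'(x) = 0 ⇔ -sin(x) - 4*cos(x) = -1. Write the left side as R·cos(x + φ) with R = √((-4)² + 1²) = sqrt(17), cos φ = -4*sqrt(17)/17, sin φ = sqrt(17)/17; then cos(x + φ) = -sqrt(17)/17. Solve for x and keep the solutions lying in [-π, π].
  ⇒ x = -atan(15/8) ≈ -1.0808, pi/2 ≈ 1.5708

f''(x) = 4*sin(x) - cos(x)
Second-derivative test at each critical point:
  f''(-1.0808) = -4 < 0 → local maximum
  f''(1.5708) = 4 > 0 → local minimum

Critical points: x = -atan(15/8) ≈ -1.0808 (local maximum); x = pi/2 ≈ 1.5708 (local minimum)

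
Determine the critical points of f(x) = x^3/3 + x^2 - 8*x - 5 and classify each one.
f'(x) = x^2 + 2*x - 8

Solve f'(x) = 0:
  Factor: x^2 + 2*x - 8 = (x - 2)*(x + 4) = 0.
  ⇒ x = -4, 2

f''(x) = 2*x + 2
Second-derivative test at each critical point:
  f''(-4) = -6 < 0 → local maximum
  f''(2) = 6 > 0 → local minimum

Critical points: x = -4 (local maximum); x = 2 (local minimum)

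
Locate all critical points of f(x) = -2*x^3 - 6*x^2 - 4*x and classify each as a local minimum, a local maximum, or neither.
f'(x) = -6*x^2 - 12*x - 4

Solve f'(x) = 0:
  Factor: -6*x^2 - 12*x - 4 = -2*(3*x^2 + 6*x + 2); 3*x^2 + 6*x + 2 = 0 has no rational roots; quadratic formula: x = (-6 ± √12)/6.
  ⇒ x = -1 - sqrt(3)/3 ≈ -1.5774, -1 + sqrt(3)/3 ≈ -0.4226

f''(x) = -12*x - 12
Second-derivative test at each critical point:
  f''(-1.5774) = 6.9282 > 0 → local minimum
  f''(-0.4226) = -6.9282 < 0 → local maximum

Critical points: x = -1 - sqrt(3)/3 ≈ -1.5774 (local minimum); x = -1 + sqrt(3)/3 ≈ -0.4226 (local maximum)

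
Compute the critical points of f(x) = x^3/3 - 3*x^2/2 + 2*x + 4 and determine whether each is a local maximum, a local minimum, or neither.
f'(x) = x^2 - 3*x + 2

Solve f'(x) = 0:
  Factor: x^2 - 3*x + 2 = (x - 2)*(x - 1) = 0.
  ⇒ x = 1, 2

f''(x) = 2*x - 3
Second-derivative test at each critical point:
  f''(1) = -1 < 0 → local maximum
  f''(2) = 1 > 0 → local minimum

Critical points: x = 1 (local maximum); x = 2 (local minimum)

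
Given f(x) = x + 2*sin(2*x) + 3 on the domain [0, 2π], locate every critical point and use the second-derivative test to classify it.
f'(x) = 4*cos(2*x) + 1

Solve f'(x) = 0 on [0, 2π]:
  f'(x) = 0 ⇔ cos(2*x) = -1/4, i.e. 2*x = ±arccos(-1/4) + 2nπ; keep the solutions lying in [0, 2π].
  ⇒ x = acos(-1/4)/2 ≈ 0.9117, pi - acos(-1/4)/2 ≈ 2.2299, acos(-1/4)/2 + pi ≈ 4.0533, -acos(-1/4)/2 + 2*pi ≈ 5.3714

f''(x) = -8*sin(2*x)
Second-derivative test at each critical point:
  f''(0.9117) = -7.7460 < 0 → local maximum
  f''(2.2299) = 7.7460 > 0 → local minimum
  f''(4.0533) = -7.7460 < 0 → local maximum
  f''(5.3714) = 7.7460 > 0 → local minimum

Critical points: x = acos(-1/4)/2 ≈ 0.9117 (local maximum); x = pi - acos(-1/4)/2 ≈ 2.2299 (local minimum); x = acos(-1/4)/2 + pi ≈ 4.0533 (local maximum); x = -acos(-1/4)/2 + 2*pi ≈ 5.3714 (local minimum)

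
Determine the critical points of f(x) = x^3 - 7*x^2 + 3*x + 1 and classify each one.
f'(x) = 3*x^2 - 14*x + 3

Solve f'(x) = 0:
  3*x^2 - 14*x + 3 = 0 has no rational roots; quadratic formula: x = (14 ± √160)/6.
  ⇒ x = 7/3 - 2*sqrt(10)/3 ≈ 0.2251, 2*sqrt(10)/3 + 7/3 ≈ 4.4415

f''(x) = 6*x - 14
Second-derivative test at each critical point:
  f''(0.2251) = -12.6491 < 0 → local maximum
  f''(4.4415) = 12.6491 > 0 → local minimum

Critical points: x = 7/3 - 2*sqrt(10)/3 ≈ 0.2251 (local maximum); x = 2*sqrt(10)/3 + 7/3 ≈ 4.4415 (local minimum)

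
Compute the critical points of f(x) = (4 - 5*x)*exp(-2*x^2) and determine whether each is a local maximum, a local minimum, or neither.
f'(x) = (4*x*(5*x - 4) - 5)*exp(-2*x^2)

Solve f'(x) = 0:
  f'(x) = (20*x^2 - 16*x - 5)·exp(-2*x^2) and exp(-2*x^2) > 0 for every x, so f'(x) = 0 ⇔ 20*x^2 - 16*x - 5 = 0.
  20*x^2 - 16*x - 5 = 0 has no rational roots; quadratic formula: x = (16 ± √656)/40.
  ⇒ x = 2/5 - sqrt(41)/10 ≈ -0.2403, 2/5 + sqrt(41)/10 ≈ 1.0403

f''(x) = 4*(4*x^2*(4 - 5*x) + 15*x - 4)*exp(-2*x^2)
Second-derivative test at each critical point:
  f''(-0.2403) = -22.8187 < 0 → local maximum
  f''(1.0403) = 2.9405 > 0 → local minimum

Critical points: x = 2/5 - sqrt(41)/10 ≈ -0.2403 (local maximum); x = 2/5 + sqrt(41)/10 ≈ 1.0403 (local minimum)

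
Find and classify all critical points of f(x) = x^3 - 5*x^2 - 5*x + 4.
f'(x) = 3*x^2 - 10*x - 5

Solve f'(x) = 0:
  3*x^2 - 10*x - 5 = 0 has no rational roots; quadratic formula: x = (10 ± √160)/6.
  ⇒ x = 5/3 - 2*sqrt(10)/3 ≈ -0.4415, 5/3 + 2*sqrt(10)/3 ≈ 3.7749

f''(x) = 6*x - 10
Second-derivative test at each critical point:
  f''(-0.4415) = -12.6491 < 0 → local maximum
  f''(3.7749) = 12.6491 > 0 → local minimum

Critical points: x = 5/3 - 2*sqrt(10)/3 ≈ -0.4415 (local maximum); x = 5/3 + 2*sqrt(10)/3 ≈ 3.7749 (local minimum)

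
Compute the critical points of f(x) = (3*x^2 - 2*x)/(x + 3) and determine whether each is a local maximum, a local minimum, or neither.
f'(x) = 3*(x^2 + 6*x - 2)/(x^2 + 6*x + 9)

Solve f'(x) = 0:
  f'(x) = 3*(x^2 + 6*x - 2)/(x + 3)^2; the denominator is positive wherever f is defined, so f'(x) = 0 ⇔ 3*x^2 + 18*x - 6 = 0.
  Factor: 3*x^2 + 18*x - 6 = 3*(x^2 + 6*x - 2); x^2 + 6*x - 2 = 0 has no rational roots; quadratic formula: x = (-6 ± √44)/2.
  ⇒ x = -sqrt(11) - 3 ≈ -6.3166, -3 + sqrt(11) ≈ 0.3166

f''(x) = 66/(x^3 + 9*x^2 + 27*x + 27)
Second-derivative test at each critical point:
  f''(-6.3166) = -1.8091 < 0 → local maximum
  f''(0.3166) = 1.8091 > 0 → local minimum

Critical points: x = -sqrt(11) - 3 ≈ -6.3166 (local maximum); x = -3 + sqrt(11) ≈ 0.3166 (local minimum)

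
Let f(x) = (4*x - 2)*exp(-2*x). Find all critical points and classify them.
f'(x) = 8*(1 - x)*exp(-2*x)

Solve f'(x) = 0:
  f'(x) = (8 - 8*x)·exp(-2*x) and exp(-2*x) > 0 for every x, so f'(x) = 0 ⇔ 8 - 8*x = 0.
  Factor: 8 - 8*x = -8*(x - 1) = 0.
  ⇒ x = 1

f''(x) = 8*(2*x - 3)*exp(-2*x)
Second-derivative test at each critical point:
  f''(1) = -1.0827 < 0 → local maximum

Critical points: x = 1 (local maximum)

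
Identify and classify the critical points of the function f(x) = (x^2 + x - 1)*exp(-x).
f'(x) = (-x^2 + x + 2)*exp(-x)

Solve f'(x) = 0:
  f'(x) = (-x^2 + x + 2)·exp(-x) and exp(-x) > 0 for every x, so f'(x) = 0 ⇔ -x^2 + x + 2 = 0.
  Factor: -x^2 + x + 2 = -(x - 2)*(x + 1) = 0.
  ⇒ x = -1, 2

f''(x) = (x^2 - 3*x - 1)*exp(-x)
Second-derivative test at each critical point:
  f''(-1) = 8.1548 > 0 → local minimum
  f''(2) = -0.4060 < 0 → local maximum

Critical points: x = -1 (local minimum); x = 2 (local maximum)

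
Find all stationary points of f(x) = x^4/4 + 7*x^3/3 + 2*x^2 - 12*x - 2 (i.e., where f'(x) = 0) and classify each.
f'(x) = x^3 + 7*x^2 + 4*x - 12

Solve f'(x) = 0:
  Factor: x^3 + 7*x^2 + 4*x - 12 = (x - 1)*(x + 2)*(x + 6) = 0.
  ⇒ x = -6, -2, 1

f''(x) = 3*x^2 + 14*x + 4
Second-derivative test at each critical point:
  f''(-6) = 28 > 0 → local minimum
  f''(-2) = -12 < 0 → local maximum
  f''(1) = 21 > 0 → local minimum

Critical points: x = -6 (local minimum); x = -2 (local maximum); x = 1 (local minimum)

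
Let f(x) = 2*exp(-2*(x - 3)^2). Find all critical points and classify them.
f'(x) = 8*(3 - x)*exp(-2*(x - 3)^2)

Solve f'(x) = 0:
  f'(x) = (24 - 8*x)·exp(-2*(x - 3)^2) and exp(-2*(x - 3)^2) > 0 for every x, so f'(x) = 0 ⇔ 24 - 8*x = 0.
  Factor: 24 - 8*x = -8*(x - 3) = 0.
  ⇒ x = 3

f''(x) = 8*(4*(x - 3)^2 - 1)*exp(-2*(x - 3)^2)
Second-derivative test at each critical point:
  f''(3) = -8 < 0 → local maximum

Critical points: x = 3 (local maximum)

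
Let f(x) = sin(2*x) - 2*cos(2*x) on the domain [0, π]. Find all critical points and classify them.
f'(x) = 4*sin(2*x) + 2*cos(2*x)

Solve f'(x) = 0 on [0, π]:
  f'(x) = 0 ⇔ cos(2*x) = -2*sin(2*x) ⇔ tan(2*x) = -1/2, i.e. 2*x = arctan(-1/2) + nπ; keep the solutions lying in [0, π].
  ⇒ x = -atan(1/2)/2 + pi/2 ≈ 1.3390, pi - atan(1/2)/2 ≈ 2.9098

f''(x) = -4*sin(2*x) + 8*cos(2*x)
Second-derivative test at each critical point:
  f''(1.3390) = -8.9443 < 0 → local maximum
  f''(2.9098) = 8.9443 > 0 → local minimum

Critical points: x = -atan(1/2)/2 + pi/2 ≈ 1.3390 (local maximum); x = pi - atan(1/2)/2 ≈ 2.9098 (local minimum)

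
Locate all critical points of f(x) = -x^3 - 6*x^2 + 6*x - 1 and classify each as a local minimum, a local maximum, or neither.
f'(x) = -3*x^2 - 12*x + 6

Solve f'(x) = 0:
  Factor: -3*x^2 - 12*x + 6 = -3*(x^2 + 4*x - 2); x^2 + 4*x - 2 = 0 has no rational roots; quadratic formula: x = (-4 ± √24)/2.
  ⇒ x = -sqrt(6) - 2 ≈ -4.4495, -2 + sqrt(6) ≈ 0.4495

f''(x) = -6*x - 12
Second-derivative test at each critical point:
  f''(-4.4495) = 14.6969 > 0 → local minimum
  f''(0.4495) = -14.6969 < 0 → local maximum

Critical points: x = -sqrt(6) - 2 ≈ -4.4495 (local minimum); x = -2 + sqrt(6) ≈ 0.4495 (local maximum)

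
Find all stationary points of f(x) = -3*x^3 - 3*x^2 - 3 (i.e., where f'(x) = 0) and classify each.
f'(x) = 3*x*(-3*x - 2)

Solve f'(x) = 0:
  Factor: -9*x^2 - 6*x = -3*x*(3*x + 2) = 0.
  ⇒ x = -2/3, 0

f''(x) = -18*x - 6
Second-derivative test at each critical point:
  f''(-2/3) = 6 > 0 → local minimum
  f''(0) = -6 < 0 → local maximum

Critical points: x = -2/3 (local minimum); x = 0 (local maximum)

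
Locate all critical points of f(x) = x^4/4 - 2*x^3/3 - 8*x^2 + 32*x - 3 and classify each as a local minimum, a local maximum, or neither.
f'(x) = x^3 - 2*x^2 - 16*x + 32

Solve f'(x) = 0:
  Factor: x^3 - 2*x^2 - 16*x + 32 = (x - 4)*(x - 2)*(x + 4) = 0.
  ⇒ x = -4, 2, 4

f''(x) = 3*x^2 - 4*x - 16
Second-derivative test at each critical point:
  f''(-4) = 48 > 0 → local minimum
  f''(2) = -12 < 0 → local maximum
  f''(4) = 16 > 0 → local minimum

Critical points: x = -4 (local minimum); x = 2 (local maximum); x = 4 (local minimum)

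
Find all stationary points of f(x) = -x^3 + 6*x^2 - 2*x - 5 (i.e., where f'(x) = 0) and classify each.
f'(x) = -3*x^2 + 12*x - 2

Solve f'(x) = 0:
  3*x^2 - 12*x + 2 = 0 has no rational roots; quadratic formula: x = (12 ± √120)/6.
  ⇒ x = 2 - sqrt(30)/3 ≈ 0.1743, sqrt(30)/3 + 2 ≈ 3.8257

f''(x) = 12 - 6*x
Second-derivative test at each critical point:
  f''(0.1743) = 10.9545 > 0 → local minimum
  f''(3.8257) = -10.9545 < 0 → local maximum

Critical points: x = 2 - sqrt(30)/3 ≈ 0.1743 (local minimum); x = sqrt(30)/3 + 2 ≈ 3.8257 (local maximum)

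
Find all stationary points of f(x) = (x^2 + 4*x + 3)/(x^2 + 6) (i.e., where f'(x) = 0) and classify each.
f'(x) = 2*(-2*x^2 + 3*x + 12)/(x^4 + 12*x^2 + 36)

Solve f'(x) = 0:
  f'(x) = -2*(2*x^2 - 3*x - 12)/(x^2 + 6)^2; the denominator is positive wherever f is defined, so f'(x) = 0 ⇔ -4*x^2 + 6*x + 24 = 0.
  Factor: -4*x^2 + 6*x + 24 = -2*(2*x^2 - 3*x - 12); 2*x^2 - 3*x - 12 = 0 has no rational roots; quadratic formula: x = (3 ± √105)/4.
  ⇒ x = 3/4 - sqrt(105)/4 ≈ -1.8117, 3/4 + sqrt(105)/4 ≈ 3.3117

f''(x) = 2*(4*x^3 - 9*x^2 - 72*x + 18)/(x^6 + 18*x^4 + 108*x^2 + 216)
Second-derivative test at each critical point:
  f''(-1.8117) = 0.2379 > 0 → local minimum
  f''(3.3117) = -0.0712 < 0 → local maximum

Critical points: x = 3/4 - sqrt(105)/4 ≈ -1.8117 (local minimum); x = 3/4 + sqrt(105)/4 ≈ 3.3117 (local maximum)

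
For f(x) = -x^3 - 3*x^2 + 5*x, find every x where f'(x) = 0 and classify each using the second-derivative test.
f'(x) = -3*x^2 - 6*x + 5

Solve f'(x) = 0:
  3*x^2 + 6*x - 5 = 0 has no rational roots; quadratic formula: x = (-6 ± √96)/6.
  ⇒ x = -2*sqrt(6)/3 - 1 ≈ -2.6330, -1 + 2*sqrt(6)/3 ≈ 0.6330

f''(x) = -6*x - 6
Second-derivative test at each critical point:
  f''(-2.6330) = 9.7980 > 0 → local minimum
  f''(0.6330) = -9.7980 < 0 → local maximum

Critical points: x = -2*sqrt(6)/3 - 1 ≈ -2.6330 (local minimum); x = -1 + 2*sqrt(6)/3 ≈ 0.6330 (local maximum)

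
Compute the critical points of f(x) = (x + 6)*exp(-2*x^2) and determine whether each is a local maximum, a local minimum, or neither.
f'(x) = (-4*x*(x + 6) + 1)*exp(-2*x^2)

Solve f'(x) = 0:
  f'(x) = (-4*x^2 - 24*x + 1)·exp(-2*x^2) and exp(-2*x^2) > 0 for every x, so f'(x) = 0 ⇔ -4*x^2 - 24*x + 1 = 0.
  4*x^2 + 24*x - 1 = 0 has no rational roots; quadratic formula: x = (-24 ± √592)/8.
  ⇒ x = -sqrt(37)/2 - 3 ≈ -6.0414, -3 + sqrt(37)/2 ≈ 0.0414

f''(x) = 4*(4*x^2*(x + 6) - 3*x - 6)*exp(-2*x^2)
Second-derivative test at each critical point:
  f''(-6.0414) = 4.832e-31 > 0 → local minimum
  f''(0.0414) = -24.2479 < 0 → local maximum

Critical points: x = -sqrt(37)/2 - 3 ≈ -6.0414 (local minimum); x = -3 + sqrt(37)/2 ≈ 0.0414 (local maximum)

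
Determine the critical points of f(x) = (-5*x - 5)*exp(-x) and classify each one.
f'(x) = 5*x*exp(-x)

Solve f'(x) = 0:
  f'(x) = (5*x)·exp(-x) and exp(-x) > 0 for every x, so f'(x) = 0 ⇔ 5*x = 0.
  5*x = 0.
  ⇒ x = 0

f''(x) = 5*(1 - x)*exp(-x)
Second-derivative test at each critical point:
  f''(0) = 5 > 0 → local minimum

Critical points: x = 0 (local minimum)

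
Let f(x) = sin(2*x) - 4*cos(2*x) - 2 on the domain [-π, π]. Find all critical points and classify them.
f'(x) = 8*sin(2*x) + 2*cos(2*x)

Solve f'(x) = 0 on [-π, π]:
  f'(x) = 0 ⇔ cos(2*x) = -4*sin(2*x) ⇔ tan(2*x) = -1/4, i.e. 2*x = arctan(-1/4) + nπ; keep the solutions lying in [-π, π].
  ⇒ x = -pi/2 - atan(1/4)/2 ≈ -1.6933, -atan(1/4)/2 ≈ -0.1225, -atan(1/4)/2 + pi/2 ≈ 1.4483, pi - atan(1/4)/2 ≈ 3.0191

f''(x) = -4*sin(2*x) + 16*cos(2*x)
Second-derivative test at each critical point:
  f''(-1.6933) = -16.4924 < 0 → local maximum
  f''(-0.1225) = 16.4924 > 0 → local minimum
  f''(1.4483) = -16.4924 < 0 → local maximum
  f''(3.0191) = 16.4924 > 0 → local minimum

Critical points: x = -pi/2 - atan(1/4)/2 ≈ -1.6933 (local maximum); x = -atan(1/4)/2 ≈ -0.1225 (local minimum); x = -atan(1/4)/2 + pi/2 ≈ 1.4483 (local maximum); x = pi - atan(1/4)/2 ≈ 3.0191 (local minimum)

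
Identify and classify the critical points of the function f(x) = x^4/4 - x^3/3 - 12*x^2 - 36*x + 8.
f'(x) = x^3 - x^2 - 24*x - 36

Solve f'(x) = 0:
  Factor: x^3 - x^2 - 24*x - 36 = (x - 6)*(x + 2)*(x + 3) = 0.
  ⇒ x = -3, -2, 6

f''(x) = 3*x^2 - 2*x - 24
Second-derivative test at each critical point:
  f''(-3) = 9 > 0 → local minimum
  f''(-2) = -8 < 0 → local maximum
  f''(6) = 72 > 0 → local minimum

Critical points: x = -3 (local minimum); x = -2 (local maximum); x = 6 (local minimum)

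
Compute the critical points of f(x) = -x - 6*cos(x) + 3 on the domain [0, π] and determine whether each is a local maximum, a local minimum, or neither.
f'(x) = 6*sin(x) - 1

Solve f'(x) = 0 on [0, π]:
  f'(x) = 0 ⇔ sin(x) = 1/6, i.e. x = arcsin(1/6) + 2nπ or x = π − arcsin(1/6) + 2nπ; keep the solutions lying in [0, π].
  ⇒ x = asin(1/6) ≈ 0.1674, pi - asin(1/6) ≈ 2.9741

f''(x) = 6*cos(x)
Second-derivative test at each critical point:
  f''(0.1674) = 5.9161 > 0 → local minimum
  f''(2.9741) = -5.9161 < 0 → local maximum

Critical points: x = asin(1/6) ≈ 0.1674 (local minimum); x = pi - asin(1/6) ≈ 2.9741 (local maximum)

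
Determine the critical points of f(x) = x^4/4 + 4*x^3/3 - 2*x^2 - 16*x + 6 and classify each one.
f'(x) = x^3 + 4*x^2 - 4*x - 16

Solve f'(x) = 0:
  Factor: x^3 + 4*x^2 - 4*x - 16 = (x - 2)*(x + 2)*(x + 4) = 0.
  ⇒ x = -4, -2, 2

f''(x) = 3*x^2 + 8*x - 4
Second-derivative test at each critical point:
  f''(-4) = 12 > 0 → local minimum
  f''(-2) = -8 < 0 → local maximum
  f''(2) = 24 > 0 → local minimum

Critical points: x = -4 (local minimum); x = -2 (local maximum); x = 2 (local minimum)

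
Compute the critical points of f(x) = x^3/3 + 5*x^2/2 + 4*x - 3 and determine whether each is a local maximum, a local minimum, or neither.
f'(x) = x^2 + 5*x + 4

Solve f'(x) = 0:
  Factor: x^2 + 5*x + 4 = (x + 1)*(x + 4) = 0.
  ⇒ x = -4, -1

f''(x) = 2*x + 5
Second-derivative test at each critical point:
  f''(-4) = -3 < 0 → local maximum
  f''(-1) = 3 > 0 → local minimum

Critical points: x = -4 (local maximum); x = -1 (local minimum)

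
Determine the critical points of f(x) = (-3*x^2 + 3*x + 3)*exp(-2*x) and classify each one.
f'(x) = 3*(2*x^2 - 4*x - 1)*exp(-2*x)

Solve f'(x) = 0:
  f'(x) = (6*x^2 - 12*x - 3)·exp(-2*x) and exp(-2*x) > 0 for every x, so f'(x) = 0 ⇔ 6*x^2 - 12*x - 3 = 0.
  Factor: 6*x^2 - 12*x - 3 = 3*(2*x^2 - 4*x - 1); 2*x^2 - 4*x - 1 = 0 has no rational roots; quadratic formula: x = (4 ± √24)/4.
  ⇒ x = 1 - sqrt(6)/2 ≈ -0.2247, 1 + sqrt(6)/2 ≈ 2.2247

f''(x) = 6*(-2*x^2 + 6*x - 1)*exp(-2*x)
Second-derivative test at each critical point:
  f''(-0.2247) = -23.0376 < 0 → local maximum
  f''(2.2247) = 0.1717 > 0 → local minimum

Critical points: x = 1 - sqrt(6)/2 ≈ -0.2247 (local maximum); x = 1 + sqrt(6)/2 ≈ 2.2247 (local minimum)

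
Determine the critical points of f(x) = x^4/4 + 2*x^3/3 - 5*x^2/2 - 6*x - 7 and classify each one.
f'(x) = x^3 + 2*x^2 - 5*x - 6

Solve f'(x) = 0:
  Factor: x^3 + 2*x^2 - 5*x - 6 = (x - 2)*(x + 1)*(x + 3) = 0.
  ⇒ x = -3, -1, 2

f''(x) = 3*x^2 + 4*x - 5
Second-derivative test at each critical point:
  f''(-3) = 10 > 0 → local minimum
  f''(-1) = -6 < 0 → local maximum
  f''(2) = 15 > 0 → local minimum

Critical points: x = -3 (local minimum); x = -1 (local maximum); x = 2 (local minimum)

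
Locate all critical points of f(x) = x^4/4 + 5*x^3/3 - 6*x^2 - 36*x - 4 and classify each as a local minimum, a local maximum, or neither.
f'(x) = x^3 + 5*x^2 - 12*x - 36

Solve f'(x) = 0:
  Factor: x^3 + 5*x^2 - 12*x - 36 = (x - 3)*(x + 2)*(x + 6) = 0.
  ⇒ x = -6, -2, 3

f''(x) = 3*x^2 + 10*x - 12
Second-derivative test at each critical point:
  f''(-6) = 36 > 0 → local minimum
  f''(-2) = -20 < 0 → local maximum
  f''(3) = 45 > 0 → local minimum

Critical points: x = -6 (local minimum); x = -2 (local maximum); x = 3 (local minimum)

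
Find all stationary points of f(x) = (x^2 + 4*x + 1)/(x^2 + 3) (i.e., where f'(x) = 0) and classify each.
f'(x) = 4*(-x^2 + x + 3)/(x^4 + 6*x^2 + 9)

Solve f'(x) = 0:
  f'(x) = -4*(x^2 - x - 3)/(x^2 + 3)^2; the denominator is positive wherever f is defined, so f'(x) = 0 ⇔ -4*x^2 + 4*x + 12 = 0.
  Factor: -4*x^2 + 4*x + 12 = -4*(x^2 - x - 3); x^2 - x - 3 = 0 has no rational roots; quadratic formula: x = (1 ± √13)/2.
  ⇒ x = 1/2 - sqrt(13)/2 ≈ -1.3028, 1/2 + sqrt(13)/2 ≈ 2.3028

f''(x) = 4*(2*x^3 - 3*x^2 - 18*x + 3)/(x^6 + 9*x^4 + 27*x^2 + 27)
Second-derivative test at each critical point:
  f''(-1.3028) = 0.6537 > 0 → local minimum
  f''(2.3028) = -0.2092 < 0 → local maximum

Critical points: x = 1/2 - sqrt(13)/2 ≈ -1.3028 (local minimum); x = 1/2 + sqrt(13)/2 ≈ 2.3028 (local maximum)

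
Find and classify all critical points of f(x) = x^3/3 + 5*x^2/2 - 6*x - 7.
f'(x) = x^2 + 5*x - 6

Solve f'(x) = 0:
  Factor: x^2 + 5*x - 6 = (x - 1)*(x + 6) = 0.
  ⇒ x = -6, 1

f''(x) = 2*x + 5
Second-derivative test at each critical point:
  f''(-6) = -7 < 0 → local maximum
  f''(1) = 7 > 0 → local minimum

Critical points: x = -6 (local maximum); x = 1 (local minimum)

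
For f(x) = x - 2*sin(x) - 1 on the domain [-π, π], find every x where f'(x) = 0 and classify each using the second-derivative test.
f'(x) = 1 - 2*cos(x)

Solve f'(x) = 0 on [-π, π]:
  f'(x) = 0 ⇔ cos(x) = 1/2, i.e. x = ±arccos(1/2) + 2nπ; keep the solutions lying in [-π, π].
  ⇒ x = -pi/3 ≈ -1.0472, pi/3 ≈ 1.0472

f''(x) = 2*sin(x)
Second-derivative test at each critical point:
  f''(-1.0472) = -1.7321 < 0 → local maximum
  f''(1.0472) = 1.7321 > 0 → local minimum

Critical points: x = -pi/3 ≈ -1.0472 (local maximum); x = pi/3 ≈ 1.0472 (local minimum)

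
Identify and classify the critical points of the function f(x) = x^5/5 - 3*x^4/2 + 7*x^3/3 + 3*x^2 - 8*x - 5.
f'(x) = x^4 - 6*x^3 + 7*x^2 + 6*x - 8

Solve f'(x) = 0:
  Factor: x^4 - 6*x^3 + 7*x^2 + 6*x - 8 = (x - 4)*(x - 2)*(x - 1)*(x + 1) = 0.
  ⇒ x = -1, 1, 2, 4

f''(x) = 4*x^3 - 18*x^2 + 14*x + 6
Second-derivative test at each critical point:
  f''(-1) = -30 < 0 → local maximum
  f''(1) = 6 > 0 → local minimum
  f''(2) = -6 < 0 → local maximum
  f''(4) = 30 > 0 → local minimum

Critical points: x = -1 (local maximum); x = 1 (local minimum); x = 2 (local maximum); x = 4 (local minimum)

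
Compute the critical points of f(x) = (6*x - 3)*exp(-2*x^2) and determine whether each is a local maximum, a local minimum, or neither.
f'(x) = 6*(-2*x*(2*x - 1) + 1)*exp(-2*x^2)

Solve f'(x) = 0:
  f'(x) = (-24*x^2 + 12*x + 6)·exp(-2*x^2) and exp(-2*x^2) > 0 for every x, so f'(x) = 0 ⇔ -24*x^2 + 12*x + 6 = 0.
  Factor: -24*x^2 + 12*x + 6 = -6*(4*x^2 - 2*x - 1); 4*x^2 - 2*x - 1 = 0 has no rational roots; quadratic formula: x = (2 ± √20)/8.
  ⇒ x = 1/4 - sqrt(5)/4 ≈ -0.3090, 1/4 + sqrt(5)/4 ≈ 0.8090

f''(x) = 12*(4*x^2*(2*x - 1) - 6*x + 1)*exp(-2*x^2)
Second-derivative test at each critical point:
  f''(-0.3090) = 22.1678 > 0 → local minimum
  f''(0.8090) = -7.2472 < 0 → local maximum

Critical points: x = 1/4 - sqrt(5)/4 ≈ -0.3090 (local minimum); x = 1/4 + sqrt(5)/4 ≈ 0.8090 (local maximum)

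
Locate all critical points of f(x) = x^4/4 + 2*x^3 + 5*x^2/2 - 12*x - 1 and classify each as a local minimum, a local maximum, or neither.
f'(x) = x^3 + 6*x^2 + 5*x - 12

Solve f'(x) = 0:
  Factor: x^3 + 6*x^2 + 5*x - 12 = (x - 1)*(x + 3)*(x + 4) = 0.
  ⇒ x = -4, -3, 1

f''(x) = 3*x^2 + 12*x + 5
Second-derivative test at each critical point:
  f''(-4) = 5 > 0 → local minimum
  f''(-3) = -4 < 0 → local maximum
  f''(1) = 20 > 0 → local minimum

Critical points: x = -4 (local minimum); x = -3 (local maximum); x = 1 (local minimum)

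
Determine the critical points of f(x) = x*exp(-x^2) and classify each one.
f'(x) = (1 - 2*x^2)*exp(-x^2)

Solve f'(x) = 0:
  f'(x) = (1 - 2*x^2)·exp(-x^2) and exp(-x^2) > 0 for every x, so f'(x) = 0 ⇔ 1 - 2*x^2 = 0.
  2*x^2 - 1 = 0 has no rational roots; quadratic formula: x = (0 ± √8)/4.
  ⇒ x = -sqrt(2)/2 ≈ -0.7071, sqrt(2)/2 ≈ 0.7071

f''(x) = (4*x^3 - 6*x)*exp(-x^2)
Second-derivative test at each critical point:
  f''(-0.7071) = 1.7155 > 0 → local minimum
  f''(0.7071) = -1.7155 < 0 → local maximum

Critical points: x = -sqrt(2)/2 ≈ -0.7071 (local minimum); x = sqrt(2)/2 ≈ 0.7071 (local maximum)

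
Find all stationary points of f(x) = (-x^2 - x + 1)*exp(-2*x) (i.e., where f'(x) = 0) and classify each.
f'(x) = (2*x^2 - 3)*exp(-2*x)

Solve f'(x) = 0:
  f'(x) = (2*x^2 - 3)·exp(-2*x) and exp(-2*x) > 0 for every x, so f'(x) = 0 ⇔ 2*x^2 - 3 = 0.
  2*x^2 - 3 = 0 has no rational roots; quadratic formula: x = (0 ± √24)/4.
  ⇒ x = -sqrt(6)/2 ≈ -1.2247, sqrt(6)/2 ≈ 1.2247

f''(x) = 2*(-2*x^2 + 2*x + 3)*exp(-2*x)
Second-derivative test at each critical point:
  f''(-1.2247) = -56.7421 < 0 → local maximum
  f''(1.2247) = 0.4230 > 0 → local minimum

Critical points: x = -sqrt(6)/2 ≈ -1.2247 (local maximum); x = sqrt(6)/2 ≈ 1.2247 (local minimum)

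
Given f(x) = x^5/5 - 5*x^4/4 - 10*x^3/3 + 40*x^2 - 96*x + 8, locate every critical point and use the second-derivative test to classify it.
f'(x) = x^4 - 5*x^3 - 10*x^2 + 80*x - 96

Solve f'(x) = 0:
  Factor: x^4 - 5*x^3 - 10*x^2 + 80*x - 96 = (x - 4)*(x - 3)*(x - 2)*(x + 4) = 0.
  ⇒ x = -4, 2, 3, 4

f''(x) = 4*x^3 - 15*x^2 - 20*x + 80
Second-derivative test at each critical point:
  f''(-4) = -336 < 0 → local maximum
  f''(2) = 12 > 0 → local minimum
  f''(3) = -7 < 0 → local maximum
  f''(4) = 16 > 0 → local minimum

Critical points: x = -4 (local maximum); x = 2 (local minimum); x = 3 (local maximum); x = 4 (local minimum)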